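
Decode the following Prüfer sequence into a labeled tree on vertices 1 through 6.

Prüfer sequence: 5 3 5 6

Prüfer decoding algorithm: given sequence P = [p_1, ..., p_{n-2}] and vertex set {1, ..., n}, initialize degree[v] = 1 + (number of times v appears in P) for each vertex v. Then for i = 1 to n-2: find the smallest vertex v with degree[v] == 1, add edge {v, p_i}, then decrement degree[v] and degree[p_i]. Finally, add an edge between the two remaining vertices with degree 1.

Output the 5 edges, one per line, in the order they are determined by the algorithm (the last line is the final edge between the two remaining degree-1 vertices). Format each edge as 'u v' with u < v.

Initial degrees: {1:1, 2:1, 3:2, 4:1, 5:3, 6:2}
Step 1: smallest deg-1 vertex = 1, p_1 = 5. Add edge {1,5}. Now deg[1]=0, deg[5]=2.
Step 2: smallest deg-1 vertex = 2, p_2 = 3. Add edge {2,3}. Now deg[2]=0, deg[3]=1.
Step 3: smallest deg-1 vertex = 3, p_3 = 5. Add edge {3,5}. Now deg[3]=0, deg[5]=1.
Step 4: smallest deg-1 vertex = 4, p_4 = 6. Add edge {4,6}. Now deg[4]=0, deg[6]=1.
Final: two remaining deg-1 vertices are 5, 6. Add edge {5,6}.

Answer: 1 5
2 3
3 5
4 6
5 6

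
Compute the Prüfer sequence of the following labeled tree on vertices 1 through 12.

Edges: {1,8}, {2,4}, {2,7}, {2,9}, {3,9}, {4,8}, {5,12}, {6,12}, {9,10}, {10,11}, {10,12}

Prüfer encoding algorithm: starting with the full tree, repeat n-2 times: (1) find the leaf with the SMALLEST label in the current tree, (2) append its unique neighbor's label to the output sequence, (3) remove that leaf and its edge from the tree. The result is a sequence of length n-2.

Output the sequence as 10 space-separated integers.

Step 1: leaves = {1,3,5,6,7,11}. Remove smallest leaf 1, emit neighbor 8.
Step 2: leaves = {3,5,6,7,8,11}. Remove smallest leaf 3, emit neighbor 9.
Step 3: leaves = {5,6,7,8,11}. Remove smallest leaf 5, emit neighbor 12.
Step 4: leaves = {6,7,8,11}. Remove smallest leaf 6, emit neighbor 12.
Step 5: leaves = {7,8,11,12}. Remove smallest leaf 7, emit neighbor 2.
Step 6: leaves = {8,11,12}. Remove smallest leaf 8, emit neighbor 4.
Step 7: leaves = {4,11,12}. Remove smallest leaf 4, emit neighbor 2.
Step 8: leaves = {2,11,12}. Remove smallest leaf 2, emit neighbor 9.
Step 9: leaves = {9,11,12}. Remove smallest leaf 9, emit neighbor 10.
Step 10: leaves = {11,12}. Remove smallest leaf 11, emit neighbor 10.
Done: 2 vertices remain (10, 12). Sequence = [8 9 12 12 2 4 2 9 10 10]

Answer: 8 9 12 12 2 4 2 9 10 10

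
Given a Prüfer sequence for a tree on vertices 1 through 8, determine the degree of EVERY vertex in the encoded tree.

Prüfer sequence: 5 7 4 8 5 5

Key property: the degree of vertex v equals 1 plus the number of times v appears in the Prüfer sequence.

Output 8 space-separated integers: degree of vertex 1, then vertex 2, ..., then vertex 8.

Answer: 1 1 1 2 4 1 2 2

Derivation:
p_1 = 5: count[5] becomes 1
p_2 = 7: count[7] becomes 1
p_3 = 4: count[4] becomes 1
p_4 = 8: count[8] becomes 1
p_5 = 5: count[5] becomes 2
p_6 = 5: count[5] becomes 3
Degrees (1 + count): deg[1]=1+0=1, deg[2]=1+0=1, deg[3]=1+0=1, deg[4]=1+1=2, deg[5]=1+3=4, deg[6]=1+0=1, deg[7]=1+1=2, deg[8]=1+1=2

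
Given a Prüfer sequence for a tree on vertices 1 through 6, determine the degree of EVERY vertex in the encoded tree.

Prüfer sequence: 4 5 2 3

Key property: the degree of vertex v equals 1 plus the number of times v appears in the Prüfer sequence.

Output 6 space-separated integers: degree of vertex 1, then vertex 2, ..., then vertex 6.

p_1 = 4: count[4] becomes 1
p_2 = 5: count[5] becomes 1
p_3 = 2: count[2] becomes 1
p_4 = 3: count[3] becomes 1
Degrees (1 + count): deg[1]=1+0=1, deg[2]=1+1=2, deg[3]=1+1=2, deg[4]=1+1=2, deg[5]=1+1=2, deg[6]=1+0=1

Answer: 1 2 2 2 2 1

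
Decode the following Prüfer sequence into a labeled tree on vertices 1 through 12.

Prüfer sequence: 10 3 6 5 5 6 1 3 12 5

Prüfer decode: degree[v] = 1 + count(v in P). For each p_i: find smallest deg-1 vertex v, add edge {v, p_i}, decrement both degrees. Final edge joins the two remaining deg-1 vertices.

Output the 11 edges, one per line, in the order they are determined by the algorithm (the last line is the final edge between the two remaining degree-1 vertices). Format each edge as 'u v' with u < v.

Answer: 2 10
3 4
6 7
5 8
5 9
6 10
1 6
1 3
3 12
5 11
5 12

Derivation:
Initial degrees: {1:2, 2:1, 3:3, 4:1, 5:4, 6:3, 7:1, 8:1, 9:1, 10:2, 11:1, 12:2}
Step 1: smallest deg-1 vertex = 2, p_1 = 10. Add edge {2,10}. Now deg[2]=0, deg[10]=1.
Step 2: smallest deg-1 vertex = 4, p_2 = 3. Add edge {3,4}. Now deg[4]=0, deg[3]=2.
Step 3: smallest deg-1 vertex = 7, p_3 = 6. Add edge {6,7}. Now deg[7]=0, deg[6]=2.
Step 4: smallest deg-1 vertex = 8, p_4 = 5. Add edge {5,8}. Now deg[8]=0, deg[5]=3.
Step 5: smallest deg-1 vertex = 9, p_5 = 5. Add edge {5,9}. Now deg[9]=0, deg[5]=2.
Step 6: smallest deg-1 vertex = 10, p_6 = 6. Add edge {6,10}. Now deg[10]=0, deg[6]=1.
Step 7: smallest deg-1 vertex = 6, p_7 = 1. Add edge {1,6}. Now deg[6]=0, deg[1]=1.
Step 8: smallest deg-1 vertex = 1, p_8 = 3. Add edge {1,3}. Now deg[1]=0, deg[3]=1.
Step 9: smallest deg-1 vertex = 3, p_9 = 12. Add edge {3,12}. Now deg[3]=0, deg[12]=1.
Step 10: smallest deg-1 vertex = 11, p_10 = 5. Add edge {5,11}. Now deg[11]=0, deg[5]=1.
Final: two remaining deg-1 vertices are 5, 12. Add edge {5,12}.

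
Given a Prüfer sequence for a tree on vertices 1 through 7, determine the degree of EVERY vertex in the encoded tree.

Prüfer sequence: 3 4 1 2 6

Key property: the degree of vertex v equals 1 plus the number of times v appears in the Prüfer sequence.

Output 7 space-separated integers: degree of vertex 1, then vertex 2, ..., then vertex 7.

p_1 = 3: count[3] becomes 1
p_2 = 4: count[4] becomes 1
p_3 = 1: count[1] becomes 1
p_4 = 2: count[2] becomes 1
p_5 = 6: count[6] becomes 1
Degrees (1 + count): deg[1]=1+1=2, deg[2]=1+1=2, deg[3]=1+1=2, deg[4]=1+1=2, deg[5]=1+0=1, deg[6]=1+1=2, deg[7]=1+0=1

Answer: 2 2 2 2 1 2 1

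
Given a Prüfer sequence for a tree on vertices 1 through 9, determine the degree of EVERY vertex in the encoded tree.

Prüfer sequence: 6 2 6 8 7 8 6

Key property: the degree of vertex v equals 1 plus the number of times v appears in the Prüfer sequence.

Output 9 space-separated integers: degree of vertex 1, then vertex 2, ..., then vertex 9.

p_1 = 6: count[6] becomes 1
p_2 = 2: count[2] becomes 1
p_3 = 6: count[6] becomes 2
p_4 = 8: count[8] becomes 1
p_5 = 7: count[7] becomes 1
p_6 = 8: count[8] becomes 2
p_7 = 6: count[6] becomes 3
Degrees (1 + count): deg[1]=1+0=1, deg[2]=1+1=2, deg[3]=1+0=1, deg[4]=1+0=1, deg[5]=1+0=1, deg[6]=1+3=4, deg[7]=1+1=2, deg[8]=1+2=3, deg[9]=1+0=1

Answer: 1 2 1 1 1 4 2 3 1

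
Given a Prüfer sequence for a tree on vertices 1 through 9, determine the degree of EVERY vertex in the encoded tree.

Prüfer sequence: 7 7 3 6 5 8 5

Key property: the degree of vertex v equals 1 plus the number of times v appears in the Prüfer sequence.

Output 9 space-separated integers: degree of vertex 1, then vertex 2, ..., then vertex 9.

Answer: 1 1 2 1 3 2 3 2 1

Derivation:
p_1 = 7: count[7] becomes 1
p_2 = 7: count[7] becomes 2
p_3 = 3: count[3] becomes 1
p_4 = 6: count[6] becomes 1
p_5 = 5: count[5] becomes 1
p_6 = 8: count[8] becomes 1
p_7 = 5: count[5] becomes 2
Degrees (1 + count): deg[1]=1+0=1, deg[2]=1+0=1, deg[3]=1+1=2, deg[4]=1+0=1, deg[5]=1+2=3, deg[6]=1+1=2, deg[7]=1+2=3, deg[8]=1+1=2, deg[9]=1+0=1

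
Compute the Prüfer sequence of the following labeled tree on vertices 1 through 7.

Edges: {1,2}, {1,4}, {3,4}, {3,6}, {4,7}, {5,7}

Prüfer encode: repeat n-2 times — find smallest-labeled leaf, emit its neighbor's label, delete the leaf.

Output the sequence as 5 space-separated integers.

Step 1: leaves = {2,5,6}. Remove smallest leaf 2, emit neighbor 1.
Step 2: leaves = {1,5,6}. Remove smallest leaf 1, emit neighbor 4.
Step 3: leaves = {5,6}. Remove smallest leaf 5, emit neighbor 7.
Step 4: leaves = {6,7}. Remove smallest leaf 6, emit neighbor 3.
Step 5: leaves = {3,7}. Remove smallest leaf 3, emit neighbor 4.
Done: 2 vertices remain (4, 7). Sequence = [1 4 7 3 4]

Answer: 1 4 7 3 4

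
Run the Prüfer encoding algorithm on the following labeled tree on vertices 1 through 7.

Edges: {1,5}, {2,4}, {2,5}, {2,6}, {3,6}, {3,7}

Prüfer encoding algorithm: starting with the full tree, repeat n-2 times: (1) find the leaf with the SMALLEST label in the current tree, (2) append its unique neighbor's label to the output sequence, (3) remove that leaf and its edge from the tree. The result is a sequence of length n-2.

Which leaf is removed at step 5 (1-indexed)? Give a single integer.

Answer: 6

Derivation:
Step 1: current leaves = {1,4,7}. Remove leaf 1 (neighbor: 5).
Step 2: current leaves = {4,5,7}. Remove leaf 4 (neighbor: 2).
Step 3: current leaves = {5,7}. Remove leaf 5 (neighbor: 2).
Step 4: current leaves = {2,7}. Remove leaf 2 (neighbor: 6).
Step 5: current leaves = {6,7}. Remove leaf 6 (neighbor: 3).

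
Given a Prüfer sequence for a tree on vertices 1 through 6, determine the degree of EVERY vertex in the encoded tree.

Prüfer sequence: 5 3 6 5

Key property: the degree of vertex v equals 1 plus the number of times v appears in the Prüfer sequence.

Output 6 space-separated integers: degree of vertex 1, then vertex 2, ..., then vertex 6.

p_1 = 5: count[5] becomes 1
p_2 = 3: count[3] becomes 1
p_3 = 6: count[6] becomes 1
p_4 = 5: count[5] becomes 2
Degrees (1 + count): deg[1]=1+0=1, deg[2]=1+0=1, deg[3]=1+1=2, deg[4]=1+0=1, deg[5]=1+2=3, deg[6]=1+1=2

Answer: 1 1 2 1 3 2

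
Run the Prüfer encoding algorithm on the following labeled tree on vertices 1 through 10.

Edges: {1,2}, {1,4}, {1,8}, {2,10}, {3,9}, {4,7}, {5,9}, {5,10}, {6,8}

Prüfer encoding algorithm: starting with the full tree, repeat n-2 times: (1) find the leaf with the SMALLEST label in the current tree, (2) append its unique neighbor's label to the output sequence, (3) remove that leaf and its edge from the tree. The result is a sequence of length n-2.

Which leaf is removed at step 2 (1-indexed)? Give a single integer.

Answer: 6

Derivation:
Step 1: current leaves = {3,6,7}. Remove leaf 3 (neighbor: 9).
Step 2: current leaves = {6,7,9}. Remove leaf 6 (neighbor: 8).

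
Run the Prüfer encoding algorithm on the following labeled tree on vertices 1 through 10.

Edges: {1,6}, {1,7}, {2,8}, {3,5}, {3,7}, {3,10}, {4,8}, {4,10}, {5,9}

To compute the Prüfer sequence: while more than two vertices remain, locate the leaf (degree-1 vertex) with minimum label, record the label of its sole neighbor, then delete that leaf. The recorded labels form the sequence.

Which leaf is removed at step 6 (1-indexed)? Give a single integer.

Step 1: current leaves = {2,6,9}. Remove leaf 2 (neighbor: 8).
Step 2: current leaves = {6,8,9}. Remove leaf 6 (neighbor: 1).
Step 3: current leaves = {1,8,9}. Remove leaf 1 (neighbor: 7).
Step 4: current leaves = {7,8,9}. Remove leaf 7 (neighbor: 3).
Step 5: current leaves = {8,9}. Remove leaf 8 (neighbor: 4).
Step 6: current leaves = {4,9}. Remove leaf 4 (neighbor: 10).

Answer: 4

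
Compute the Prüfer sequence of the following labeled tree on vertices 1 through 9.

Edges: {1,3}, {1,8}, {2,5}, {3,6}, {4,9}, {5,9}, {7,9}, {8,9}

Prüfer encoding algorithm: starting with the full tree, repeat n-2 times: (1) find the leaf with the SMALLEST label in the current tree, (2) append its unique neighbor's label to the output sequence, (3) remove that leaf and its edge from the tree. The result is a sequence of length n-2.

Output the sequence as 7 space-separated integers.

Step 1: leaves = {2,4,6,7}. Remove smallest leaf 2, emit neighbor 5.
Step 2: leaves = {4,5,6,7}. Remove smallest leaf 4, emit neighbor 9.
Step 3: leaves = {5,6,7}. Remove smallest leaf 5, emit neighbor 9.
Step 4: leaves = {6,7}. Remove smallest leaf 6, emit neighbor 3.
Step 5: leaves = {3,7}. Remove smallest leaf 3, emit neighbor 1.
Step 6: leaves = {1,7}. Remove smallest leaf 1, emit neighbor 8.
Step 7: leaves = {7,8}. Remove smallest leaf 7, emit neighbor 9.
Done: 2 vertices remain (8, 9). Sequence = [5 9 9 3 1 8 9]

Answer: 5 9 9 3 1 8 9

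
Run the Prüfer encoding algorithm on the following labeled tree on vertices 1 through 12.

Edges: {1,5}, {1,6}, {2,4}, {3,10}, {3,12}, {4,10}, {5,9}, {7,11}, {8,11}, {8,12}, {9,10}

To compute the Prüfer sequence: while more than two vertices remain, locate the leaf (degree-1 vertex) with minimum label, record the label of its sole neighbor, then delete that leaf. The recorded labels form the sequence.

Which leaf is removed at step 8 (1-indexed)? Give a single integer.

Step 1: current leaves = {2,6,7}. Remove leaf 2 (neighbor: 4).
Step 2: current leaves = {4,6,7}. Remove leaf 4 (neighbor: 10).
Step 3: current leaves = {6,7}. Remove leaf 6 (neighbor: 1).
Step 4: current leaves = {1,7}. Remove leaf 1 (neighbor: 5).
Step 5: current leaves = {5,7}. Remove leaf 5 (neighbor: 9).
Step 6: current leaves = {7,9}. Remove leaf 7 (neighbor: 11).
Step 7: current leaves = {9,11}. Remove leaf 9 (neighbor: 10).
Step 8: current leaves = {10,11}. Remove leaf 10 (neighbor: 3).

Answer: 10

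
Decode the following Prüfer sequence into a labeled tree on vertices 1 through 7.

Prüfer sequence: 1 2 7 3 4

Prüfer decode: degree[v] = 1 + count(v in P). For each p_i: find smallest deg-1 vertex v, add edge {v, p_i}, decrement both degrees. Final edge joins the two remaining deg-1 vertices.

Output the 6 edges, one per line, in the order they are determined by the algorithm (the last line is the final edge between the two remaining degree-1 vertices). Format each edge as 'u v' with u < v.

Initial degrees: {1:2, 2:2, 3:2, 4:2, 5:1, 6:1, 7:2}
Step 1: smallest deg-1 vertex = 5, p_1 = 1. Add edge {1,5}. Now deg[5]=0, deg[1]=1.
Step 2: smallest deg-1 vertex = 1, p_2 = 2. Add edge {1,2}. Now deg[1]=0, deg[2]=1.
Step 3: smallest deg-1 vertex = 2, p_3 = 7. Add edge {2,7}. Now deg[2]=0, deg[7]=1.
Step 4: smallest deg-1 vertex = 6, p_4 = 3. Add edge {3,6}. Now deg[6]=0, deg[3]=1.
Step 5: smallest deg-1 vertex = 3, p_5 = 4. Add edge {3,4}. Now deg[3]=0, deg[4]=1.
Final: two remaining deg-1 vertices are 4, 7. Add edge {4,7}.

Answer: 1 5
1 2
2 7
3 6
3 4
4 7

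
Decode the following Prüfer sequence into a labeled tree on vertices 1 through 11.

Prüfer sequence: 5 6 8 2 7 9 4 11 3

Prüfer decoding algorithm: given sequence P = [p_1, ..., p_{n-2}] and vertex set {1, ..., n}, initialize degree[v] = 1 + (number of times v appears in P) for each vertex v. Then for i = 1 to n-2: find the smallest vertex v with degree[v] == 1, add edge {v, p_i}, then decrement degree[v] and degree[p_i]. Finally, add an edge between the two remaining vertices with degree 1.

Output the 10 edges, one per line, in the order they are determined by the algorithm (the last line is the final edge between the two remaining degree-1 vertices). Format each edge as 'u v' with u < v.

Initial degrees: {1:1, 2:2, 3:2, 4:2, 5:2, 6:2, 7:2, 8:2, 9:2, 10:1, 11:2}
Step 1: smallest deg-1 vertex = 1, p_1 = 5. Add edge {1,5}. Now deg[1]=0, deg[5]=1.
Step 2: smallest deg-1 vertex = 5, p_2 = 6. Add edge {5,6}. Now deg[5]=0, deg[6]=1.
Step 3: smallest deg-1 vertex = 6, p_3 = 8. Add edge {6,8}. Now deg[6]=0, deg[8]=1.
Step 4: smallest deg-1 vertex = 8, p_4 = 2. Add edge {2,8}. Now deg[8]=0, deg[2]=1.
Step 5: smallest deg-1 vertex = 2, p_5 = 7. Add edge {2,7}. Now deg[2]=0, deg[7]=1.
Step 6: smallest deg-1 vertex = 7, p_6 = 9. Add edge {7,9}. Now deg[7]=0, deg[9]=1.
Step 7: smallest deg-1 vertex = 9, p_7 = 4. Add edge {4,9}. Now deg[9]=0, deg[4]=1.
Step 8: smallest deg-1 vertex = 4, p_8 = 11. Add edge {4,11}. Now deg[4]=0, deg[11]=1.
Step 9: smallest deg-1 vertex = 10, p_9 = 3. Add edge {3,10}. Now deg[10]=0, deg[3]=1.
Final: two remaining deg-1 vertices are 3, 11. Add edge {3,11}.

Answer: 1 5
5 6
6 8
2 8
2 7
7 9
4 9
4 11
3 10
3 11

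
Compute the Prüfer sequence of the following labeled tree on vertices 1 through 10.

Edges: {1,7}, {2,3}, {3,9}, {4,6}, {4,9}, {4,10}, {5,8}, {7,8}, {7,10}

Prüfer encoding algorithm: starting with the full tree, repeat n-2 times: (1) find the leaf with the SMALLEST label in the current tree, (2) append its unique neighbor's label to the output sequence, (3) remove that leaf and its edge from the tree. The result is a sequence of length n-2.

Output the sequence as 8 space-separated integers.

Step 1: leaves = {1,2,5,6}. Remove smallest leaf 1, emit neighbor 7.
Step 2: leaves = {2,5,6}. Remove smallest leaf 2, emit neighbor 3.
Step 3: leaves = {3,5,6}. Remove smallest leaf 3, emit neighbor 9.
Step 4: leaves = {5,6,9}. Remove smallest leaf 5, emit neighbor 8.
Step 5: leaves = {6,8,9}. Remove smallest leaf 6, emit neighbor 4.
Step 6: leaves = {8,9}. Remove smallest leaf 8, emit neighbor 7.
Step 7: leaves = {7,9}. Remove smallest leaf 7, emit neighbor 10.
Step 8: leaves = {9,10}. Remove smallest leaf 9, emit neighbor 4.
Done: 2 vertices remain (4, 10). Sequence = [7 3 9 8 4 7 10 4]

Answer: 7 3 9 8 4 7 10 4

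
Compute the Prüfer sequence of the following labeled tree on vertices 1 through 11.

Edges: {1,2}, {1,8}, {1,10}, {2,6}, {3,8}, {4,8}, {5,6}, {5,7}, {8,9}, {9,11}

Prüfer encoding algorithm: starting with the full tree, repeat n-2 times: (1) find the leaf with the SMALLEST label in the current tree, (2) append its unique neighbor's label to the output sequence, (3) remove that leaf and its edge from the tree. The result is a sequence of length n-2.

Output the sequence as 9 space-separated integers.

Step 1: leaves = {3,4,7,10,11}. Remove smallest leaf 3, emit neighbor 8.
Step 2: leaves = {4,7,10,11}. Remove smallest leaf 4, emit neighbor 8.
Step 3: leaves = {7,10,11}. Remove smallest leaf 7, emit neighbor 5.
Step 4: leaves = {5,10,11}. Remove smallest leaf 5, emit neighbor 6.
Step 5: leaves = {6,10,11}. Remove smallest leaf 6, emit neighbor 2.
Step 6: leaves = {2,10,11}. Remove smallest leaf 2, emit neighbor 1.
Step 7: leaves = {10,11}. Remove smallest leaf 10, emit neighbor 1.
Step 8: leaves = {1,11}. Remove smallest leaf 1, emit neighbor 8.
Step 9: leaves = {8,11}. Remove smallest leaf 8, emit neighbor 9.
Done: 2 vertices remain (9, 11). Sequence = [8 8 5 6 2 1 1 8 9]

Answer: 8 8 5 6 2 1 1 8 9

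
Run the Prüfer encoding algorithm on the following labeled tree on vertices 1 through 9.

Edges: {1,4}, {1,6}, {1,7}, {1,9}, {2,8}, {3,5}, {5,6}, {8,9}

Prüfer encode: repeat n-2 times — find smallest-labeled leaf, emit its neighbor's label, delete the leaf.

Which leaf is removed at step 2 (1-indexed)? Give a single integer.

Answer: 3

Derivation:
Step 1: current leaves = {2,3,4,7}. Remove leaf 2 (neighbor: 8).
Step 2: current leaves = {3,4,7,8}. Remove leaf 3 (neighbor: 5).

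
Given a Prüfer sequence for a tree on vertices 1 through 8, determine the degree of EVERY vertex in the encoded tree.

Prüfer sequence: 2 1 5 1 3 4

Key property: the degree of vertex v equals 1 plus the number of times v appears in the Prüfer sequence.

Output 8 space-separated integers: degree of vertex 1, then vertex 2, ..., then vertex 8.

Answer: 3 2 2 2 2 1 1 1

Derivation:
p_1 = 2: count[2] becomes 1
p_2 = 1: count[1] becomes 1
p_3 = 5: count[5] becomes 1
p_4 = 1: count[1] becomes 2
p_5 = 3: count[3] becomes 1
p_6 = 4: count[4] becomes 1
Degrees (1 + count): deg[1]=1+2=3, deg[2]=1+1=2, deg[3]=1+1=2, deg[4]=1+1=2, deg[5]=1+1=2, deg[6]=1+0=1, deg[7]=1+0=1, deg[8]=1+0=1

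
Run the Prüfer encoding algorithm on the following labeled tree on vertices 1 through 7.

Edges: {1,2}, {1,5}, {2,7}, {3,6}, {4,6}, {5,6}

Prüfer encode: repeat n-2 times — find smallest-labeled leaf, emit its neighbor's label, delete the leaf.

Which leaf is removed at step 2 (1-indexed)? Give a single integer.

Answer: 4

Derivation:
Step 1: current leaves = {3,4,7}. Remove leaf 3 (neighbor: 6).
Step 2: current leaves = {4,7}. Remove leaf 4 (neighbor: 6).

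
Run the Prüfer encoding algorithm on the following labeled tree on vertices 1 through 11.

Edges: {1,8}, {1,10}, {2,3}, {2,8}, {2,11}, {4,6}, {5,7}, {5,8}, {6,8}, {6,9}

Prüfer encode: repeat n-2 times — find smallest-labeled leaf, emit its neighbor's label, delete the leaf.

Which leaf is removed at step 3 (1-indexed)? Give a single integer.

Answer: 7

Derivation:
Step 1: current leaves = {3,4,7,9,10,11}. Remove leaf 3 (neighbor: 2).
Step 2: current leaves = {4,7,9,10,11}. Remove leaf 4 (neighbor: 6).
Step 3: current leaves = {7,9,10,11}. Remove leaf 7 (neighbor: 5).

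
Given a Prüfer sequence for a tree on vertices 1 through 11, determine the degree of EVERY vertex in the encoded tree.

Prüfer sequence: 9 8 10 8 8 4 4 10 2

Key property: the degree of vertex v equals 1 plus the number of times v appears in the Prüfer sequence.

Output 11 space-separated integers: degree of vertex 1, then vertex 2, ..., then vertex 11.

p_1 = 9: count[9] becomes 1
p_2 = 8: count[8] becomes 1
p_3 = 10: count[10] becomes 1
p_4 = 8: count[8] becomes 2
p_5 = 8: count[8] becomes 3
p_6 = 4: count[4] becomes 1
p_7 = 4: count[4] becomes 2
p_8 = 10: count[10] becomes 2
p_9 = 2: count[2] becomes 1
Degrees (1 + count): deg[1]=1+0=1, deg[2]=1+1=2, deg[3]=1+0=1, deg[4]=1+2=3, deg[5]=1+0=1, deg[6]=1+0=1, deg[7]=1+0=1, deg[8]=1+3=4, deg[9]=1+1=2, deg[10]=1+2=3, deg[11]=1+0=1

Answer: 1 2 1 3 1 1 1 4 2 3 1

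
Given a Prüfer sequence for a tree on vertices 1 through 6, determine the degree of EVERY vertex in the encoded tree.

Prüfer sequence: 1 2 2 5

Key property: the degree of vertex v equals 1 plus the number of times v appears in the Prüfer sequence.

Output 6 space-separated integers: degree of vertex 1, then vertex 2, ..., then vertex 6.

Answer: 2 3 1 1 2 1

Derivation:
p_1 = 1: count[1] becomes 1
p_2 = 2: count[2] becomes 1
p_3 = 2: count[2] becomes 2
p_4 = 5: count[5] becomes 1
Degrees (1 + count): deg[1]=1+1=2, deg[2]=1+2=3, deg[3]=1+0=1, deg[4]=1+0=1, deg[5]=1+1=2, deg[6]=1+0=1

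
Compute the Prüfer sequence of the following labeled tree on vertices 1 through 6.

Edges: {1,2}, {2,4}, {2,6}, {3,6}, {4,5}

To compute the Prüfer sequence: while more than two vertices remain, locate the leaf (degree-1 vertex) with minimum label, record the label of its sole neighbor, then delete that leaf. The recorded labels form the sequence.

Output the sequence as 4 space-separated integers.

Answer: 2 6 4 2

Derivation:
Step 1: leaves = {1,3,5}. Remove smallest leaf 1, emit neighbor 2.
Step 2: leaves = {3,5}. Remove smallest leaf 3, emit neighbor 6.
Step 3: leaves = {5,6}. Remove smallest leaf 5, emit neighbor 4.
Step 4: leaves = {4,6}. Remove smallest leaf 4, emit neighbor 2.
Done: 2 vertices remain (2, 6). Sequence = [2 6 4 2]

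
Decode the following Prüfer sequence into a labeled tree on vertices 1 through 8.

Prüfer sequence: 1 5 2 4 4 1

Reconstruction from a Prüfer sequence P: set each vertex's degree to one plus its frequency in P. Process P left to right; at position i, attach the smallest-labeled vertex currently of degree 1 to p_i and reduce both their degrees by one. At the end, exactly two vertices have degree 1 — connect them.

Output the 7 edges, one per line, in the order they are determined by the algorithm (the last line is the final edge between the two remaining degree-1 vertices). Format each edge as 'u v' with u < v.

Answer: 1 3
5 6
2 5
2 4
4 7
1 4
1 8

Derivation:
Initial degrees: {1:3, 2:2, 3:1, 4:3, 5:2, 6:1, 7:1, 8:1}
Step 1: smallest deg-1 vertex = 3, p_1 = 1. Add edge {1,3}. Now deg[3]=0, deg[1]=2.
Step 2: smallest deg-1 vertex = 6, p_2 = 5. Add edge {5,6}. Now deg[6]=0, deg[5]=1.
Step 3: smallest deg-1 vertex = 5, p_3 = 2. Add edge {2,5}. Now deg[5]=0, deg[2]=1.
Step 4: smallest deg-1 vertex = 2, p_4 = 4. Add edge {2,4}. Now deg[2]=0, deg[4]=2.
Step 5: smallest deg-1 vertex = 7, p_5 = 4. Add edge {4,7}. Now deg[7]=0, deg[4]=1.
Step 6: smallest deg-1 vertex = 4, p_6 = 1. Add edge {1,4}. Now deg[4]=0, deg[1]=1.
Final: two remaining deg-1 vertices are 1, 8. Add edge {1,8}.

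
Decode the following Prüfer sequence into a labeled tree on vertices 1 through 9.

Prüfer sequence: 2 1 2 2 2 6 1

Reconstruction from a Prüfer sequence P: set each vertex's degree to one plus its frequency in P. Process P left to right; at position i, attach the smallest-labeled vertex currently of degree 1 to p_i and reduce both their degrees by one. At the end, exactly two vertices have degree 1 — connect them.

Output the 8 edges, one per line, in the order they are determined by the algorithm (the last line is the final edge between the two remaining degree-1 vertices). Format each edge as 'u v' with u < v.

Answer: 2 3
1 4
2 5
2 7
2 8
2 6
1 6
1 9

Derivation:
Initial degrees: {1:3, 2:5, 3:1, 4:1, 5:1, 6:2, 7:1, 8:1, 9:1}
Step 1: smallest deg-1 vertex = 3, p_1 = 2. Add edge {2,3}. Now deg[3]=0, deg[2]=4.
Step 2: smallest deg-1 vertex = 4, p_2 = 1. Add edge {1,4}. Now deg[4]=0, deg[1]=2.
Step 3: smallest deg-1 vertex = 5, p_3 = 2. Add edge {2,5}. Now deg[5]=0, deg[2]=3.
Step 4: smallest deg-1 vertex = 7, p_4 = 2. Add edge {2,7}. Now deg[7]=0, deg[2]=2.
Step 5: smallest deg-1 vertex = 8, p_5 = 2. Add edge {2,8}. Now deg[8]=0, deg[2]=1.
Step 6: smallest deg-1 vertex = 2, p_6 = 6. Add edge {2,6}. Now deg[2]=0, deg[6]=1.
Step 7: smallest deg-1 vertex = 6, p_7 = 1. Add edge {1,6}. Now deg[6]=0, deg[1]=1.
Final: two remaining deg-1 vertices are 1, 9. Add edge {1,9}.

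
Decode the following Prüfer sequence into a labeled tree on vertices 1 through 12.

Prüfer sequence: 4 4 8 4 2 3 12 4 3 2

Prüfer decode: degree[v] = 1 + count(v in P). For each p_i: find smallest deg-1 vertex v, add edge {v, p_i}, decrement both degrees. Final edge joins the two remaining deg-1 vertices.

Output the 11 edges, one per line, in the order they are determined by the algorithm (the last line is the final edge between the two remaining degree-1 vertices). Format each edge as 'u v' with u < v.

Initial degrees: {1:1, 2:3, 3:3, 4:5, 5:1, 6:1, 7:1, 8:2, 9:1, 10:1, 11:1, 12:2}
Step 1: smallest deg-1 vertex = 1, p_1 = 4. Add edge {1,4}. Now deg[1]=0, deg[4]=4.
Step 2: smallest deg-1 vertex = 5, p_2 = 4. Add edge {4,5}. Now deg[5]=0, deg[4]=3.
Step 3: smallest deg-1 vertex = 6, p_3 = 8. Add edge {6,8}. Now deg[6]=0, deg[8]=1.
Step 4: smallest deg-1 vertex = 7, p_4 = 4. Add edge {4,7}. Now deg[7]=0, deg[4]=2.
Step 5: smallest deg-1 vertex = 8, p_5 = 2. Add edge {2,8}. Now deg[8]=0, deg[2]=2.
Step 6: smallest deg-1 vertex = 9, p_6 = 3. Add edge {3,9}. Now deg[9]=0, deg[3]=2.
Step 7: smallest deg-1 vertex = 10, p_7 = 12. Add edge {10,12}. Now deg[10]=0, deg[12]=1.
Step 8: smallest deg-1 vertex = 11, p_8 = 4. Add edge {4,11}. Now deg[11]=0, deg[4]=1.
Step 9: smallest deg-1 vertex = 4, p_9 = 3. Add edge {3,4}. Now deg[4]=0, deg[3]=1.
Step 10: smallest deg-1 vertex = 3, p_10 = 2. Add edge {2,3}. Now deg[3]=0, deg[2]=1.
Final: two remaining deg-1 vertices are 2, 12. Add edge {2,12}.

Answer: 1 4
4 5
6 8
4 7
2 8
3 9
10 12
4 11
3 4
2 3
2 12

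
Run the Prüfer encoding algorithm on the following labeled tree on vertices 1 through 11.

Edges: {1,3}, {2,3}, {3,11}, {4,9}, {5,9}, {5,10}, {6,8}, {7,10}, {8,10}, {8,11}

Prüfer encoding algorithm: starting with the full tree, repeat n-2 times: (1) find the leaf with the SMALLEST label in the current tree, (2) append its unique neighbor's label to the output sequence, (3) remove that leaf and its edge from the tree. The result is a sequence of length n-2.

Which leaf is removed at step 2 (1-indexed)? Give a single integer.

Answer: 2

Derivation:
Step 1: current leaves = {1,2,4,6,7}. Remove leaf 1 (neighbor: 3).
Step 2: current leaves = {2,4,6,7}. Remove leaf 2 (neighbor: 3).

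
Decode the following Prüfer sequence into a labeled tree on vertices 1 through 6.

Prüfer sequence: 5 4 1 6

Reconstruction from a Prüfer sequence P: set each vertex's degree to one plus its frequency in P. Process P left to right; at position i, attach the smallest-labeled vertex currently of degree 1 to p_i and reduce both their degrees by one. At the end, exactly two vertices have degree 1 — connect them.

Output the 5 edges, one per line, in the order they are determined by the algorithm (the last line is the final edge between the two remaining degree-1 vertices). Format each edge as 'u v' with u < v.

Initial degrees: {1:2, 2:1, 3:1, 4:2, 5:2, 6:2}
Step 1: smallest deg-1 vertex = 2, p_1 = 5. Add edge {2,5}. Now deg[2]=0, deg[5]=1.
Step 2: smallest deg-1 vertex = 3, p_2 = 4. Add edge {3,4}. Now deg[3]=0, deg[4]=1.
Step 3: smallest deg-1 vertex = 4, p_3 = 1. Add edge {1,4}. Now deg[4]=0, deg[1]=1.
Step 4: smallest deg-1 vertex = 1, p_4 = 6. Add edge {1,6}. Now deg[1]=0, deg[6]=1.
Final: two remaining deg-1 vertices are 5, 6. Add edge {5,6}.

Answer: 2 5
3 4
1 4
1 6
5 6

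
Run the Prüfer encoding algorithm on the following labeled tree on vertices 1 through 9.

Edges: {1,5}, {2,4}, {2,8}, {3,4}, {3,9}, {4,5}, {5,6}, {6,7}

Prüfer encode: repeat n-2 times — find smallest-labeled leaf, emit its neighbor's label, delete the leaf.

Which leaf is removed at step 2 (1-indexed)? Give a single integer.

Answer: 7

Derivation:
Step 1: current leaves = {1,7,8,9}. Remove leaf 1 (neighbor: 5).
Step 2: current leaves = {7,8,9}. Remove leaf 7 (neighbor: 6).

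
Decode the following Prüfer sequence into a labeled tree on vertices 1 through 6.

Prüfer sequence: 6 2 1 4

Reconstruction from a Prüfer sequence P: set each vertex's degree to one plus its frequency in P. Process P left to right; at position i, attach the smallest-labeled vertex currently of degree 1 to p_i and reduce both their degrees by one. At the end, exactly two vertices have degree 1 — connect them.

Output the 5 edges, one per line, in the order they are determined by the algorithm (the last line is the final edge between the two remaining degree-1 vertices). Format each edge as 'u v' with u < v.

Initial degrees: {1:2, 2:2, 3:1, 4:2, 5:1, 6:2}
Step 1: smallest deg-1 vertex = 3, p_1 = 6. Add edge {3,6}. Now deg[3]=0, deg[6]=1.
Step 2: smallest deg-1 vertex = 5, p_2 = 2. Add edge {2,5}. Now deg[5]=0, deg[2]=1.
Step 3: smallest deg-1 vertex = 2, p_3 = 1. Add edge {1,2}. Now deg[2]=0, deg[1]=1.
Step 4: smallest deg-1 vertex = 1, p_4 = 4. Add edge {1,4}. Now deg[1]=0, deg[4]=1.
Final: two remaining deg-1 vertices are 4, 6. Add edge {4,6}.

Answer: 3 6
2 5
1 2
1 4
4 6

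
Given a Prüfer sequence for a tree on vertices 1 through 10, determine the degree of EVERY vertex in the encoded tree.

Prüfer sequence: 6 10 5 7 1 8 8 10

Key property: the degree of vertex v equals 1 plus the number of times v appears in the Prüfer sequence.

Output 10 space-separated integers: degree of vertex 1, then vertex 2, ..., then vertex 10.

p_1 = 6: count[6] becomes 1
p_2 = 10: count[10] becomes 1
p_3 = 5: count[5] becomes 1
p_4 = 7: count[7] becomes 1
p_5 = 1: count[1] becomes 1
p_6 = 8: count[8] becomes 1
p_7 = 8: count[8] becomes 2
p_8 = 10: count[10] becomes 2
Degrees (1 + count): deg[1]=1+1=2, deg[2]=1+0=1, deg[3]=1+0=1, deg[4]=1+0=1, deg[5]=1+1=2, deg[6]=1+1=2, deg[7]=1+1=2, deg[8]=1+2=3, deg[9]=1+0=1, deg[10]=1+2=3

Answer: 2 1 1 1 2 2 2 3 1 3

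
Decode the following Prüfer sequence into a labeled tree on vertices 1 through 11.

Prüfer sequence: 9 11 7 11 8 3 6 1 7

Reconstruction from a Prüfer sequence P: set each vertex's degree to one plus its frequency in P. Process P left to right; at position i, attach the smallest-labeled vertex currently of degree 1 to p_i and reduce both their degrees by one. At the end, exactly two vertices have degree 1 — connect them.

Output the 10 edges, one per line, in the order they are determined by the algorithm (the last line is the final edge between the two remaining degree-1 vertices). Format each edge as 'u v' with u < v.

Answer: 2 9
4 11
5 7
9 11
8 10
3 8
3 6
1 6
1 7
7 11

Derivation:
Initial degrees: {1:2, 2:1, 3:2, 4:1, 5:1, 6:2, 7:3, 8:2, 9:2, 10:1, 11:3}
Step 1: smallest deg-1 vertex = 2, p_1 = 9. Add edge {2,9}. Now deg[2]=0, deg[9]=1.
Step 2: smallest deg-1 vertex = 4, p_2 = 11. Add edge {4,11}. Now deg[4]=0, deg[11]=2.
Step 3: smallest deg-1 vertex = 5, p_3 = 7. Add edge {5,7}. Now deg[5]=0, deg[7]=2.
Step 4: smallest deg-1 vertex = 9, p_4 = 11. Add edge {9,11}. Now deg[9]=0, deg[11]=1.
Step 5: smallest deg-1 vertex = 10, p_5 = 8. Add edge {8,10}. Now deg[10]=0, deg[8]=1.
Step 6: smallest deg-1 vertex = 8, p_6 = 3. Add edge {3,8}. Now deg[8]=0, deg[3]=1.
Step 7: smallest deg-1 vertex = 3, p_7 = 6. Add edge {3,6}. Now deg[3]=0, deg[6]=1.
Step 8: smallest deg-1 vertex = 6, p_8 = 1. Add edge {1,6}. Now deg[6]=0, deg[1]=1.
Step 9: smallest deg-1 vertex = 1, p_9 = 7. Add edge {1,7}. Now deg[1]=0, deg[7]=1.
Final: two remaining deg-1 vertices are 7, 11. Add edge {7,11}.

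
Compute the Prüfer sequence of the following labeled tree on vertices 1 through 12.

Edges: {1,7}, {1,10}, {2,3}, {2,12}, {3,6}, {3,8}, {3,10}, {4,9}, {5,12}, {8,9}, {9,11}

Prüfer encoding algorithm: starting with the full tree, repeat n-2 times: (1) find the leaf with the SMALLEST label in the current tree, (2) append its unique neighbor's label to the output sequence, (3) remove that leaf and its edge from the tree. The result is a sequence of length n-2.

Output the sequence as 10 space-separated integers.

Answer: 9 12 3 1 10 3 9 8 3 2

Derivation:
Step 1: leaves = {4,5,6,7,11}. Remove smallest leaf 4, emit neighbor 9.
Step 2: leaves = {5,6,7,11}. Remove smallest leaf 5, emit neighbor 12.
Step 3: leaves = {6,7,11,12}. Remove smallest leaf 6, emit neighbor 3.
Step 4: leaves = {7,11,12}. Remove smallest leaf 7, emit neighbor 1.
Step 5: leaves = {1,11,12}. Remove smallest leaf 1, emit neighbor 10.
Step 6: leaves = {10,11,12}. Remove smallest leaf 10, emit neighbor 3.
Step 7: leaves = {11,12}. Remove smallest leaf 11, emit neighbor 9.
Step 8: leaves = {9,12}. Remove smallest leaf 9, emit neighbor 8.
Step 9: leaves = {8,12}. Remove smallest leaf 8, emit neighbor 3.
Step 10: leaves = {3,12}. Remove smallest leaf 3, emit neighbor 2.
Done: 2 vertices remain (2, 12). Sequence = [9 12 3 1 10 3 9 8 3 2]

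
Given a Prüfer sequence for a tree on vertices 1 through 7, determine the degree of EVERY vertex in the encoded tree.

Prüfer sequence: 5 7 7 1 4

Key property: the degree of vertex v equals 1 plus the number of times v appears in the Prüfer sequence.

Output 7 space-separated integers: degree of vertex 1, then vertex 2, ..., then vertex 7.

p_1 = 5: count[5] becomes 1
p_2 = 7: count[7] becomes 1
p_3 = 7: count[7] becomes 2
p_4 = 1: count[1] becomes 1
p_5 = 4: count[4] becomes 1
Degrees (1 + count): deg[1]=1+1=2, deg[2]=1+0=1, deg[3]=1+0=1, deg[4]=1+1=2, deg[5]=1+1=2, deg[6]=1+0=1, deg[7]=1+2=3

Answer: 2 1 1 2 2 1 3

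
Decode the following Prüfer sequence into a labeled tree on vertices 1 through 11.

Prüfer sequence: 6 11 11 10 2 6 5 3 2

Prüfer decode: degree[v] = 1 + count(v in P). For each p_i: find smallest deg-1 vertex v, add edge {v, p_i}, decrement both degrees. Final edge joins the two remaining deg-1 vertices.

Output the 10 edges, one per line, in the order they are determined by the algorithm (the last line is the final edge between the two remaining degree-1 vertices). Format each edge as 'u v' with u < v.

Initial degrees: {1:1, 2:3, 3:2, 4:1, 5:2, 6:3, 7:1, 8:1, 9:1, 10:2, 11:3}
Step 1: smallest deg-1 vertex = 1, p_1 = 6. Add edge {1,6}. Now deg[1]=0, deg[6]=2.
Step 2: smallest deg-1 vertex = 4, p_2 = 11. Add edge {4,11}. Now deg[4]=0, deg[11]=2.
Step 3: smallest deg-1 vertex = 7, p_3 = 11. Add edge {7,11}. Now deg[7]=0, deg[11]=1.
Step 4: smallest deg-1 vertex = 8, p_4 = 10. Add edge {8,10}. Now deg[8]=0, deg[10]=1.
Step 5: smallest deg-1 vertex = 9, p_5 = 2. Add edge {2,9}. Now deg[9]=0, deg[2]=2.
Step 6: smallest deg-1 vertex = 10, p_6 = 6. Add edge {6,10}. Now deg[10]=0, deg[6]=1.
Step 7: smallest deg-1 vertex = 6, p_7 = 5. Add edge {5,6}. Now deg[6]=0, deg[5]=1.
Step 8: smallest deg-1 vertex = 5, p_8 = 3. Add edge {3,5}. Now deg[5]=0, deg[3]=1.
Step 9: smallest deg-1 vertex = 3, p_9 = 2. Add edge {2,3}. Now deg[3]=0, deg[2]=1.
Final: two remaining deg-1 vertices are 2, 11. Add edge {2,11}.

Answer: 1 6
4 11
7 11
8 10
2 9
6 10
5 6
3 5
2 3
2 11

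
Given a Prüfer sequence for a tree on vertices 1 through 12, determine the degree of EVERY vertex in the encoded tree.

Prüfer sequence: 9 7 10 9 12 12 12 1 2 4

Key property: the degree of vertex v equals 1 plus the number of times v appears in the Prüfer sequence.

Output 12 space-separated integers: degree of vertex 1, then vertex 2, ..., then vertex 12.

Answer: 2 2 1 2 1 1 2 1 3 2 1 4

Derivation:
p_1 = 9: count[9] becomes 1
p_2 = 7: count[7] becomes 1
p_3 = 10: count[10] becomes 1
p_4 = 9: count[9] becomes 2
p_5 = 12: count[12] becomes 1
p_6 = 12: count[12] becomes 2
p_7 = 12: count[12] becomes 3
p_8 = 1: count[1] becomes 1
p_9 = 2: count[2] becomes 1
p_10 = 4: count[4] becomes 1
Degrees (1 + count): deg[1]=1+1=2, deg[2]=1+1=2, deg[3]=1+0=1, deg[4]=1+1=2, deg[5]=1+0=1, deg[6]=1+0=1, deg[7]=1+1=2, deg[8]=1+0=1, deg[9]=1+2=3, deg[10]=1+1=2, deg[11]=1+0=1, deg[12]=1+3=4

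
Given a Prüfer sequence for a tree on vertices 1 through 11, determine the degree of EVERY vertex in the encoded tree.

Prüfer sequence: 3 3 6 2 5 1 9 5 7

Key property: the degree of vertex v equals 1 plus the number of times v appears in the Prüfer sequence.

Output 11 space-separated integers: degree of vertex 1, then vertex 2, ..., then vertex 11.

Answer: 2 2 3 1 3 2 2 1 2 1 1

Derivation:
p_1 = 3: count[3] becomes 1
p_2 = 3: count[3] becomes 2
p_3 = 6: count[6] becomes 1
p_4 = 2: count[2] becomes 1
p_5 = 5: count[5] becomes 1
p_6 = 1: count[1] becomes 1
p_7 = 9: count[9] becomes 1
p_8 = 5: count[5] becomes 2
p_9 = 7: count[7] becomes 1
Degrees (1 + count): deg[1]=1+1=2, deg[2]=1+1=2, deg[3]=1+2=3, deg[4]=1+0=1, deg[5]=1+2=3, deg[6]=1+1=2, deg[7]=1+1=2, deg[8]=1+0=1, deg[9]=1+1=2, deg[10]=1+0=1, deg[11]=1+0=1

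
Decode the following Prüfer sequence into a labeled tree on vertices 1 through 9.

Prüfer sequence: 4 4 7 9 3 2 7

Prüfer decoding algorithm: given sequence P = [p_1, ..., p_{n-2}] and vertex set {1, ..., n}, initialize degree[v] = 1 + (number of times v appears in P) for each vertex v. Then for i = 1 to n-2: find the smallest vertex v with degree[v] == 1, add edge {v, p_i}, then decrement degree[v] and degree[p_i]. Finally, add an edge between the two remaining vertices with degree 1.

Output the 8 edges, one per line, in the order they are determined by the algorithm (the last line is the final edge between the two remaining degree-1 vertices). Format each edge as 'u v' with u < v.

Initial degrees: {1:1, 2:2, 3:2, 4:3, 5:1, 6:1, 7:3, 8:1, 9:2}
Step 1: smallest deg-1 vertex = 1, p_1 = 4. Add edge {1,4}. Now deg[1]=0, deg[4]=2.
Step 2: smallest deg-1 vertex = 5, p_2 = 4. Add edge {4,5}. Now deg[5]=0, deg[4]=1.
Step 3: smallest deg-1 vertex = 4, p_3 = 7. Add edge {4,7}. Now deg[4]=0, deg[7]=2.
Step 4: smallest deg-1 vertex = 6, p_4 = 9. Add edge {6,9}. Now deg[6]=0, deg[9]=1.
Step 5: smallest deg-1 vertex = 8, p_5 = 3. Add edge {3,8}. Now deg[8]=0, deg[3]=1.
Step 6: smallest deg-1 vertex = 3, p_6 = 2. Add edge {2,3}. Now deg[3]=0, deg[2]=1.
Step 7: smallest deg-1 vertex = 2, p_7 = 7. Add edge {2,7}. Now deg[2]=0, deg[7]=1.
Final: two remaining deg-1 vertices are 7, 9. Add edge {7,9}.

Answer: 1 4
4 5
4 7
6 9
3 8
2 3
2 7
7 9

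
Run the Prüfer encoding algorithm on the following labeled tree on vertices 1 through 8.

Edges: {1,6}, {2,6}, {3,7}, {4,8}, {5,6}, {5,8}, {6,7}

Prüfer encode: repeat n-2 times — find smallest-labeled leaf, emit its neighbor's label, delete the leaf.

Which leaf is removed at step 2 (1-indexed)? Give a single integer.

Step 1: current leaves = {1,2,3,4}. Remove leaf 1 (neighbor: 6).
Step 2: current leaves = {2,3,4}. Remove leaf 2 (neighbor: 6).

Answer: 2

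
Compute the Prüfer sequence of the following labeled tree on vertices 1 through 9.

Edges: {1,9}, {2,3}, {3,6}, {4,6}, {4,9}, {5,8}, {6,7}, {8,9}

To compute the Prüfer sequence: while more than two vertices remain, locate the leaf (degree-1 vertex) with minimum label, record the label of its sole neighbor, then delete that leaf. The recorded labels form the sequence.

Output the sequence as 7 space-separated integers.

Step 1: leaves = {1,2,5,7}. Remove smallest leaf 1, emit neighbor 9.
Step 2: leaves = {2,5,7}. Remove smallest leaf 2, emit neighbor 3.
Step 3: leaves = {3,5,7}. Remove smallest leaf 3, emit neighbor 6.
Step 4: leaves = {5,7}. Remove smallest leaf 5, emit neighbor 8.
Step 5: leaves = {7,8}. Remove smallest leaf 7, emit neighbor 6.
Step 6: leaves = {6,8}. Remove smallest leaf 6, emit neighbor 4.
Step 7: leaves = {4,8}. Remove smallest leaf 4, emit neighbor 9.
Done: 2 vertices remain (8, 9). Sequence = [9 3 6 8 6 4 9]

Answer: 9 3 6 8 6 4 9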